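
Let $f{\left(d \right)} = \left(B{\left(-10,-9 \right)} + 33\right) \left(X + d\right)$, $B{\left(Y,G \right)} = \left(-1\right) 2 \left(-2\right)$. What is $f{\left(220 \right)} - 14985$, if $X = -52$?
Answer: $-8769$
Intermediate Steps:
$B{\left(Y,G \right)} = 4$ ($B{\left(Y,G \right)} = \left(-2\right) \left(-2\right) = 4$)
$f{\left(d \right)} = -1924 + 37 d$ ($f{\left(d \right)} = \left(4 + 33\right) \left(-52 + d\right) = 37 \left(-52 + d\right) = -1924 + 37 d$)
$f{\left(220 \right)} - 14985 = \left(-1924 + 37 \cdot 220\right) - 14985 = \left(-1924 + 8140\right) - 14985 = 6216 - 14985 = -8769$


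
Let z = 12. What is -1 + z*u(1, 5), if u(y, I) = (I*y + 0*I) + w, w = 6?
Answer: 131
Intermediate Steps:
u(y, I) = 6 + I*y (u(y, I) = (I*y + 0*I) + 6 = (I*y + 0) + 6 = I*y + 6 = 6 + I*y)
-1 + z*u(1, 5) = -1 + 12*(6 + 5*1) = -1 + 12*(6 + 5) = -1 + 12*11 = -1 + 132 = 131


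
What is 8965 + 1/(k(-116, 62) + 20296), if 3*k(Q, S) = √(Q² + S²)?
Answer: 8309056196281/926832811 - 15*√173/1853665622 ≈ 8965.0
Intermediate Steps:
k(Q, S) = √(Q² + S²)/3
8965 + 1/(k(-116, 62) + 20296) = 8965 + 1/(√((-116)² + 62²)/3 + 20296) = 8965 + 1/(√(13456 + 3844)/3 + 20296) = 8965 + 1/(√17300/3 + 20296) = 8965 + 1/((10*√173)/3 + 20296) = 8965 + 1/(10*√173/3 + 20296) = 8965 + 1/(20296 + 10*√173/3)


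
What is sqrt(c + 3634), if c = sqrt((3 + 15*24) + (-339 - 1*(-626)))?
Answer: sqrt(3634 + 5*sqrt(26)) ≈ 60.494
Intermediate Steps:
c = 5*sqrt(26) (c = sqrt((3 + 360) + (-339 + 626)) = sqrt(363 + 287) = sqrt(650) = 5*sqrt(26) ≈ 25.495)
sqrt(c + 3634) = sqrt(5*sqrt(26) + 3634) = sqrt(3634 + 5*sqrt(26))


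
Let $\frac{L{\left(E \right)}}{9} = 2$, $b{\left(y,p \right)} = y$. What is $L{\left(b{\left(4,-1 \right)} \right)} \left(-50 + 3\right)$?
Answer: $-846$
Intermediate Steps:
$L{\left(E \right)} = 18$ ($L{\left(E \right)} = 9 \cdot 2 = 18$)
$L{\left(b{\left(4,-1 \right)} \right)} \left(-50 + 3\right) = 18 \left(-50 + 3\right) = 18 \left(-47\right) = -846$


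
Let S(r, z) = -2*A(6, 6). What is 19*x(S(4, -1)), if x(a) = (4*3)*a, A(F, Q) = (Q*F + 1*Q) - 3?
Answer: -17784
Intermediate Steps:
A(F, Q) = -3 + Q + F*Q (A(F, Q) = (F*Q + Q) - 3 = (Q + F*Q) - 3 = -3 + Q + F*Q)
S(r, z) = -78 (S(r, z) = -2*(-3 + 6 + 6*6) = -2*(-3 + 6 + 36) = -2*39 = -78)
x(a) = 12*a
19*x(S(4, -1)) = 19*(12*(-78)) = 19*(-936) = -17784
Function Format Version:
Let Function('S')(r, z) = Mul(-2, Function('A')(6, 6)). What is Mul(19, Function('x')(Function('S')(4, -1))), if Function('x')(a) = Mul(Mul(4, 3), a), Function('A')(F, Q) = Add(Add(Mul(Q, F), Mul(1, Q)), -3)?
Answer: -17784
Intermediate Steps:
Function('A')(F, Q) = Add(-3, Q, Mul(F, Q)) (Function('A')(F, Q) = Add(Add(Mul(F, Q), Q), -3) = Add(Add(Q, Mul(F, Q)), -3) = Add(-3, Q, Mul(F, Q)))
Function('S')(r, z) = -78 (Function('S')(r, z) = Mul(-2, Add(-3, 6, Mul(6, 6))) = Mul(-2, Add(-3, 6, 36)) = Mul(-2, 39) = -78)
Function('x')(a) = Mul(12, a)
Mul(19, Function('x')(Function('S')(4, -1))) = Mul(19, Mul(12, -78)) = Mul(19, -936) = -17784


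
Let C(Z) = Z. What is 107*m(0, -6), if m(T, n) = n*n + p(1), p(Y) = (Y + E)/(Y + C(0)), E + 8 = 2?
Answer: 3317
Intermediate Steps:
E = -6 (E = -8 + 2 = -6)
p(Y) = (-6 + Y)/Y (p(Y) = (Y - 6)/(Y + 0) = (-6 + Y)/Y)
m(T, n) = -5 + n² (m(T, n) = n*n + (-6 + 1)/1 = n² + 1*(-5) = n² - 5 = -5 + n²)
107*m(0, -6) = 107*(-5 + (-6)²) = 107*(-5 + 36) = 107*31 = 3317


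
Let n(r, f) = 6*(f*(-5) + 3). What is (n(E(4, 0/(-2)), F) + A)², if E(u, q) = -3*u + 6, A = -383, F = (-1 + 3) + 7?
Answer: 403225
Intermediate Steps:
F = 9 (F = 2 + 7 = 9)
E(u, q) = 6 - 3*u
n(r, f) = 18 - 30*f (n(r, f) = 6*(-5*f + 3) = 6*(3 - 5*f) = 18 - 30*f)
(n(E(4, 0/(-2)), F) + A)² = ((18 - 30*9) - 383)² = ((18 - 270) - 383)² = (-252 - 383)² = (-635)² = 403225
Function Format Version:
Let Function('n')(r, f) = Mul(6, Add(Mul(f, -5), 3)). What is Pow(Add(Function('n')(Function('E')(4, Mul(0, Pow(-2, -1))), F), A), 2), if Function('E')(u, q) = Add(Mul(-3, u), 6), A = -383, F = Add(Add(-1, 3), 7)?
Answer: 403225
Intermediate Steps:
F = 9 (F = Add(2, 7) = 9)
Function('E')(u, q) = Add(6, Mul(-3, u))
Function('n')(r, f) = Add(18, Mul(-30, f)) (Function('n')(r, f) = Mul(6, Add(Mul(-5, f), 3)) = Mul(6, Add(3, Mul(-5, f))) = Add(18, Mul(-30, f)))
Pow(Add(Function('n')(Function('E')(4, Mul(0, Pow(-2, -1))), F), A), 2) = Pow(Add(Add(18, Mul(-30, 9)), -383), 2) = Pow(Add(Add(18, -270), -383), 2) = Pow(Add(-252, -383), 2) = Pow(-635, 2) = 403225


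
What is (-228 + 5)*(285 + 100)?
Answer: -85855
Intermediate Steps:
(-228 + 5)*(285 + 100) = -223*385 = -85855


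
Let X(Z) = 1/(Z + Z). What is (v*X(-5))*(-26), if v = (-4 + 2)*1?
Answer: -26/5 ≈ -5.2000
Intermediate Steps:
v = -2 (v = -2*1 = -2)
X(Z) = 1/(2*Z)
(v*X(-5))*(-26) = -1/(-5)*(-26) = -(-1)/5*(-26) = -2*(-⅒)*(-26) = (⅕)*(-26) = -26/5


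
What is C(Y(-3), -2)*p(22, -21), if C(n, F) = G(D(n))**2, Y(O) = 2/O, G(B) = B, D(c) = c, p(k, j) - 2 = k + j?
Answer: 4/3 ≈ 1.3333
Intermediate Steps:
p(k, j) = 2 + j + k (p(k, j) = 2 + (k + j) = 2 + (j + k) = 2 + j + k)
C(n, F) = n**2
C(Y(-3), -2)*p(22, -21) = (2/(-3))**2*(2 - 21 + 22) = (2*(-1/3))**2*3 = (-2/3)**2*3 = (4/9)*3 = 4/3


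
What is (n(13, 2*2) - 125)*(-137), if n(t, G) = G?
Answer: 16577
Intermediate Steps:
(n(13, 2*2) - 125)*(-137) = (2*2 - 125)*(-137) = (4 - 125)*(-137) = -121*(-137) = 16577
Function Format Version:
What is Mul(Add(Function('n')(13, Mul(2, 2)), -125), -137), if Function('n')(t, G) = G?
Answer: 16577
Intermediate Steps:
Mul(Add(Function('n')(13, Mul(2, 2)), -125), -137) = Mul(Add(Mul(2, 2), -125), -137) = Mul(Add(4, -125), -137) = Mul(-121, -137) = 16577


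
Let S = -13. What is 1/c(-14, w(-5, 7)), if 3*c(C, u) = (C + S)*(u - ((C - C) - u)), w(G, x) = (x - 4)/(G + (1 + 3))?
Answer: 1/54 ≈ 0.018519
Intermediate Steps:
w(G, x) = (-4 + x)/(4 + G) (w(G, x) = (-4 + x)/(G + 4) = (-4 + x)/(4 + G))
c(C, u) = 2*u*(-13 + C)/3 (c(C, u) = ((C - 13)*(u - ((C - C) - u)))/3 = ((-13 + C)*(u - (0 - u)))/3 = ((-13 + C)*(u - (-1)*u))/3 = ((-13 + C)*(u + u))/3 = ((-13 + C)*(2*u))/3 = (2*u*(-13 + C))/3 = 2*u*(-13 + C)/3)
1/c(-14, w(-5, 7)) = 1/(2*((-4 + 7)/(4 - 5))*(-13 - 14)/3) = 1/((⅔)*(3/(-1))*(-27)) = 1/((⅔)*(-1*3)*(-27)) = 1/((⅔)*(-3)*(-27)) = 1/54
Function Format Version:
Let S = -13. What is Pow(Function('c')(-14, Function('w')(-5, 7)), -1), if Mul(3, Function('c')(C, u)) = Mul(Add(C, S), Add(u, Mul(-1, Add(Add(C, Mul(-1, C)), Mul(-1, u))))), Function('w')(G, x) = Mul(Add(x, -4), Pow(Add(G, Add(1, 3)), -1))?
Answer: Rational(1, 54) ≈ 0.018519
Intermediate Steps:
Function('w')(G, x) = Mul(Pow(Add(4, G), -1), Add(-4, x)) (Function('w')(G, x) = Mul(Add(-4, x), Pow(Add(G, 4), -1)) = Mul(Add(-4, x), Pow(Add(4, G), -1)) = Mul(Pow(Add(4, G), -1), Add(-4, x)))
Function('c')(C, u) = Mul(Rational(2, 3), u, Add(-13, C)) (Function('c')(C, u) = Mul(Rational(1, 3), Mul(Add(C, -13), Add(u, Mul(-1, Add(Add(C, Mul(-1, C)), Mul(-1, u)))))) = Mul(Rational(1, 3), Mul(Add(-13, C), Add(u, Mul(-1, Add(0, Mul(-1, u)))))) = Mul(Rational(1, 3), Mul(Add(-13, C), Add(u, Mul(-1, Mul(-1, u))))) = Mul(Rational(1, 3), Mul(Add(-13, C), Add(u, u))) = Mul(Rational(1, 3), Mul(Add(-13, C), Mul(2, u))) = Mul(Rational(1, 3), Mul(2, u, Add(-13, C))) = Mul(Rational(2, 3), u, Add(-13, C)))
Pow(Function('c')(-14, Function('w')(-5, 7)), -1) = Pow(Mul(Rational(2, 3), Mul(Pow(Add(4, -5), -1), Add(-4, 7)), Add(-13, -14)), -1) = Pow(Mul(Rational(2, 3), Mul(Pow(-1, -1), 3), -27), -1) = Pow(Mul(Rational(2, 3), Mul(-1, 3), -27), -1) = Pow(Mul(Rational(2, 3), -3, -27), -1) = Pow(54, -1) = Rational(1, 54)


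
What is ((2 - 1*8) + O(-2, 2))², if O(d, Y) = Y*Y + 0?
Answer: 4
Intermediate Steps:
O(d, Y) = Y² (O(d, Y) = Y² + 0 = Y²)
((2 - 1*8) + O(-2, 2))² = ((2 - 1*8) + 2²)² = ((2 - 8) + 4)² = (-6 + 4)² = (-2)² = 4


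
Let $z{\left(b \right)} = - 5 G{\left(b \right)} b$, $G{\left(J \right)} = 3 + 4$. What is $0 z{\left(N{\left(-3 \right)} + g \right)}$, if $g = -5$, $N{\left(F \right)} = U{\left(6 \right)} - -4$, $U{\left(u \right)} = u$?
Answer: $0$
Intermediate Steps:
$G{\left(J \right)} = 7$
$N{\left(F \right)} = 10$ ($N{\left(F \right)} = 6 - -4 = 6 + 4 = 10$)
$z{\left(b \right)} = - 35 b$ ($z{\left(b \right)} = \left(-5\right) 7 b = - 35 b$)
$0 z{\left(N{\left(-3 \right)} + g \right)} = 0 \left(- 35 \left(10 - 5\right)\right) = 0 \left(\left(-35\right) 5\right) = 0 \left(-175\right) = 0$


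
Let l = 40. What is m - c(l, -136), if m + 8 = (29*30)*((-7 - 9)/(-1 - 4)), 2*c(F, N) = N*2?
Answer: 2912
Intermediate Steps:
c(F, N) = N (c(F, N) = (N*2)/2 = (2*N)/2 = N)
m = 2776 (m = -8 + (29*30)*((-7 - 9)/(-1 - 4)) = -8 + 870*(-16/(-5)) = -8 + 870*(-16*(-1/5)) = -8 + 870*(16/5) = -8 + 2784 = 2776)
m - c(l, -136) = 2776 - 1*(-136) = 2776 + 136 = 2912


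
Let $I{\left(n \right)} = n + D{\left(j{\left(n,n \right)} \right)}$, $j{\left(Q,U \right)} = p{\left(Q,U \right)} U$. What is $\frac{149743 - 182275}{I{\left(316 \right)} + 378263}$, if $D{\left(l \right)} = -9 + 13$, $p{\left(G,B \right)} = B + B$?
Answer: $- \frac{32532}{378583} \approx -0.085931$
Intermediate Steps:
$p{\left(G,B \right)} = 2 B$
$j{\left(Q,U \right)} = 2 U^{2}$ ($j{\left(Q,U \right)} = 2 U U = 2 U^{2}$)
$D{\left(l \right)} = 4$
$I{\left(n \right)} = 4 + n$ ($I{\left(n \right)} = n + 4 = 4 + n$)
$\frac{149743 - 182275}{I{\left(316 \right)} + 378263} = \frac{149743 - 182275}{\left(4 + 316\right) + 378263} = - \frac{32532}{320 + 378263} = - \frac{32532}{378583}$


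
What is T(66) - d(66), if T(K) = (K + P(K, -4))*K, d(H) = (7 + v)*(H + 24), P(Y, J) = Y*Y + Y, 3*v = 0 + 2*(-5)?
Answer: 295878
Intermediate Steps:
v = -10/3 (v = (0 + 2*(-5))/3 = (0 - 10)/3 = (⅓)*(-10) = -10/3 ≈ -3.3333)
P(Y, J) = Y + Y² (P(Y, J) = Y² + Y = Y + Y²)
d(H) = 88 + 11*H/3 (d(H) = (7 - 10/3)*(H + 24) = 11*(24 + H)/3 = 88 + 11*H/3)
T(K) = K*(K + K*(1 + K)) (T(K) = (K + K*(1 + K))*K = K*(K + K*(1 + K)))
T(66) - d(66) = 66²*(2 + 66) - (88 + (11/3)*66) = 4356*68 - (88 + 242) = 296208 - 1*330 = 296208 - 330 = 295878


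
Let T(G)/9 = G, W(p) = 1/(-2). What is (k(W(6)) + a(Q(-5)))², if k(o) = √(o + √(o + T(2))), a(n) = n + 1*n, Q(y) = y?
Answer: (20 - √2*√(-1 + √70))²/4 ≈ 65.299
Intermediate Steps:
W(p) = -½
T(G) = 9*G
a(n) = 2*n (a(n) = n + n = 2*n)
k(o) = √(o + √(18 + o)) (k(o) = √(o + √(o + 9*2)) = √(o + √(o + 18)) = √(o + √(18 + o)))
(k(W(6)) + a(Q(-5)))² = (√(-½ + √(18 - ½)) + 2*(-5))² = (√(-½ + √(35/2)) - 10)² = (√(-½ + √70/2) - 10)² = (-10 + √(-½ + √70/2))²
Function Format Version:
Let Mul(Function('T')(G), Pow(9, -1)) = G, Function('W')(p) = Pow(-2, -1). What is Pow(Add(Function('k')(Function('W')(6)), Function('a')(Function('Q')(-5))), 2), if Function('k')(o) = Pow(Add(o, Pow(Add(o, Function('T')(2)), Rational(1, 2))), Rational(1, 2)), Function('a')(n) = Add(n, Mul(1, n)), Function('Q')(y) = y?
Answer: Mul(Rational(1, 4), Pow(Add(20, Mul(-1, Pow(2, Rational(1, 2)), Pow(Add(-1, Pow(70, Rational(1, 2))), Rational(1, 2)))), 2)) ≈ 65.299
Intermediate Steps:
Function('W')(p) = Rational(-1, 2)
Function('T')(G) = Mul(9, G)
Function('a')(n) = Mul(2, n) (Function('a')(n) = Add(n, n) = Mul(2, n))
Function('k')(o) = Pow(Add(o, Pow(Add(18, o), Rational(1, 2))), Rational(1, 2)) (Function('k')(o) = Pow(Add(o, Pow(Add(o, Mul(9, 2)), Rational(1, 2))), Rational(1, 2)) = Pow(Add(o, Pow(Add(o, 18), Rational(1, 2))), Rational(1, 2)) = Pow(Add(o, Pow(Add(18, o), Rational(1, 2))), Rational(1, 2)))
Pow(Add(Function('k')(Function('W')(6)), Function('a')(Function('Q')(-5))), 2) = Pow(Add(Pow(Add(Rational(-1, 2), Pow(Add(18, Rational(-1, 2)), Rational(1, 2))), Rational(1, 2)), Mul(2, -5)), 2) = Pow(Add(Pow(Add(Rational(-1, 2), Pow(Rational(35, 2), Rational(1, 2))), Rational(1, 2)), -10), 2) = Pow(Add(Pow(Add(Rational(-1, 2), Mul(Rational(1, 2), Pow(70, Rational(1, 2)))), Rational(1, 2)), -10), 2) = Pow(Add(-10, Pow(Add(Rational(-1, 2), Mul(Rational(1, 2), Pow(70, Rational(1, 2)))), Rational(1, 2))), 2)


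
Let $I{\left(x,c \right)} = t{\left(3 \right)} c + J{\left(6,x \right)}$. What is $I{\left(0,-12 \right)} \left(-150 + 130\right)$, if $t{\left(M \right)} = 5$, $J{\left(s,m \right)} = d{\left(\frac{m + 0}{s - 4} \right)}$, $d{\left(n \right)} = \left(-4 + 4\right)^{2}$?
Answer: $1200$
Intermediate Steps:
$d{\left(n \right)} = 0$ ($d{\left(n \right)} = 0^{2} = 0$)
$J{\left(s,m \right)} = 0$
$I{\left(x,c \right)} = 5 c$ ($I{\left(x,c \right)} = 5 c + 0 = 5 c$)
$I{\left(0,-12 \right)} \left(-150 + 130\right) = 5 \left(-12\right) \left(-150 + 130\right) = \left(-60\right) \left(-20\right) = 1200$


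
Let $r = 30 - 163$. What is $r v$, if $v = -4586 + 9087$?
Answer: $-598633$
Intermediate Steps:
$v = 4501$
$r = -133$
$r v = \left(-133\right) 4501 = -598633$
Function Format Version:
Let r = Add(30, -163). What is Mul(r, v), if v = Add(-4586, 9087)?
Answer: -598633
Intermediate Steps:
v = 4501
r = -133
Mul(r, v) = Mul(-133, 4501) = -598633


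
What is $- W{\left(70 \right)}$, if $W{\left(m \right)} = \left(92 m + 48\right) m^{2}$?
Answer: $-31791200$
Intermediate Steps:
$W{\left(m \right)} = m^{2} \left(48 + 92 m\right)$ ($W{\left(m \right)} = \left(48 + 92 m\right) m^{2} = m^{2} \left(48 + 92 m\right)$)
$- W{\left(70 \right)} = - 70^{2} \left(48 + 92 \cdot 70\right) = - 4900 \left(48 + 6440\right) = - 4900 \cdot 6488 = \left(-1\right) 31791200 = -31791200$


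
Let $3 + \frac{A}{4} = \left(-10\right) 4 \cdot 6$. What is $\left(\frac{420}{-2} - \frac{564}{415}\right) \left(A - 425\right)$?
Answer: $\frac{122536458}{415} \approx 2.9527 \cdot 10^{5}$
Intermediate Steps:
$A = -972$ ($A = -12 + 4 \left(-10\right) 4 \cdot 6 = -12 + 4 \left(\left(-40\right) 6\right) = -12 + 4 \left(-240\right) = -12 - 960 = -972$)
$\left(\frac{420}{-2} - \frac{564}{415}\right) \left(A - 425\right) = \left(\frac{420}{-2} - \frac{564}{415}\right) \left(-972 - 425\right) = \left(420 \left(- \frac{1}{2}\right) - \frac{564}{415}\right) \left(-1397\right) = \left(-210 - \frac{564}{415}\right) \left(-1397\right) = \left(- \frac{87714}{415}\right) \left(-1397\right) = \frac{122536458}{415}$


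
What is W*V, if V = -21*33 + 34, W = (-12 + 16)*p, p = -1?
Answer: 2636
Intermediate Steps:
W = -4 (W = (-12 + 16)*(-1) = 4*(-1) = -4)
V = -659 (V = -693 + 34 = -659)
W*V = -4*(-659) = 2636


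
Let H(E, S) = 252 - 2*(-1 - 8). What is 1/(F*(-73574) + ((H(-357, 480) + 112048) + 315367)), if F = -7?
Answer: 1/942703 ≈ 1.0608e-6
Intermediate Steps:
H(E, S) = 270 (H(E, S) = 252 - 2*(-9) = 252 + 18 = 270)
1/(F*(-73574) + ((H(-357, 480) + 112048) + 315367)) = 1/(-7*(-73574) + ((270 + 112048) + 315367)) = 1/(515018 + (112318 + 315367)) = 1/(515018 + 427685) = 1/942703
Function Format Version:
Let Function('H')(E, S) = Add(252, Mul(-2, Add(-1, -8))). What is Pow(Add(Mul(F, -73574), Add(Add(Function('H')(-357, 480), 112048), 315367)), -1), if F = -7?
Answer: Rational(1, 942703) ≈ 1.0608e-6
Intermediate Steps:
Function('H')(E, S) = 270 (Function('H')(E, S) = Add(252, Mul(-2, -9)) = Add(252, 18) = 270)
Pow(Add(Mul(F, -73574), Add(Add(Function('H')(-357, 480), 112048), 315367)), -1) = Pow(Add(Mul(-7, -73574), Add(Add(270, 112048), 315367)), -1) = Pow(Add(515018, Add(112318, 315367)), -1) = Pow(Add(515018, 427685), -1) = Pow(942703, -1) = Rational(1, 942703)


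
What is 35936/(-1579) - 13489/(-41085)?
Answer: -1455131429/64873215 ≈ -22.430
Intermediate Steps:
35936/(-1579) - 13489/(-41085) = 35936*(-1/1579) - 13489*(-1/41085) = -35936/1579 + 13489/41085 = -1455131429/64873215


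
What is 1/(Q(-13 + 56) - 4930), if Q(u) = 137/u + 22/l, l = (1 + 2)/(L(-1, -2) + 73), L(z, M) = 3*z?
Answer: -129/569339 ≈ -0.00022658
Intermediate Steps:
l = 3/70 (l = (1 + 2)/(3*(-1) + 73) = 3/(-3 + 73) = 3/70 ≈ 0.042857)
Q(u) = 1540/3 + 137/u (Q(u) = 137/u + 22/(3/70) = 137/u + 22*(70/3) = 137/u + 1540/3 = 1540/3 + 137/u)
1/(Q(-13 + 56) - 4930) = 1/((1540/3 + 137/(-13 + 56)) - 4930) = 1/((1540/3 + 137/43) - 4930) = 1/(66631/129 - 4930) = 1/(-569339/129) = -129/569339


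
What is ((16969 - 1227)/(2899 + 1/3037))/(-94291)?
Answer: -23904227/415081428412 ≈ -5.7589e-5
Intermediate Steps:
((16969 - 1227)/(2899 + 1/3037))/(-94291) = (15742/(2899 + 1/3037))*(-1/94291) = (15742/(8804264/3037))*(-1/94291) = (15742*(3037/8804264))*(-1/94291) = (23904227/4402132)*(-1/94291) = -23904227/415081428412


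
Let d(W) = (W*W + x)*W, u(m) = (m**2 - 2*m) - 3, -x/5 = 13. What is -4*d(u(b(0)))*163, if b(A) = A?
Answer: -109536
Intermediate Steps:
x = -65 (x = -5*13 = -65)
u(m) = -3 + m**2 - 2*m
d(W) = W*(-65 + W**2) (d(W) = (W*W - 65)*W = (W**2 - 65)*W = (-65 + W**2)*W = W*(-65 + W**2))
-4*d(u(b(0)))*163 = -4*(-3 + 0**2 - 2*0)*(-65 + (-3 + 0**2 - 2*0)**2)*163 = -4*(-3 + 0 + 0)*(-65 + (-3 + 0 + 0)**2)*163 = -(-12)*(-65 + (-3)**2)*163 = -(-12)*(-65 + 9)*163 = -(-12)*(-56)*163 = -4*168*163 = -672*163 = -109536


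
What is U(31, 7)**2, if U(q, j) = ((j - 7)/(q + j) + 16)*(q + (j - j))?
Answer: 246016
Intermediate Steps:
U(q, j) = q*(16 + (-7 + j)/(j + q)) (U(q, j) = ((-7 + j)/(j + q) + 16)*(q + 0) = ((-7 + j)/(j + q) + 16)*q = (16 + (-7 + j)/(j + q))*q = q*(16 + (-7 + j)/(j + q)))
U(31, 7)**2 = (31*(-7 + 16*31 + 17*7)/(7 + 31))**2 = (31*(-7 + 496 + 119)/38)**2 = (31*(1/38)*608)**2 = 496**2 = 246016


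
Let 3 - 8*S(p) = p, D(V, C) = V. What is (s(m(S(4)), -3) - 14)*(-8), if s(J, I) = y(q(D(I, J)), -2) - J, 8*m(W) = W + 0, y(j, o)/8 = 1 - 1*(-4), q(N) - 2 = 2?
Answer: -1665/8 ≈ -208.13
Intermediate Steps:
q(N) = 4 (q(N) = 2 + 2 = 4)
S(p) = 3/8 - p/8
y(j, o) = 40 (y(j, o) = 8*(1 - 1*(-4)) = 8*(1 + 4) = 8*5 = 40)
m(W) = W/8 (m(W) = (W + 0)/8 = W/8)
s(J, I) = 40 - J
(s(m(S(4)), -3) - 14)*(-8) = ((40 - (3/8 - ⅛*4)/8) - 14)*(-8) = ((40 - (3/8 - ½)/8) - 14)*(-8) = ((40 - (-1)/(8*8)) - 14)*(-8) = ((40 - 1*(-1/64)) - 14)*(-8) = ((40 + 1/64) - 14)*(-8) = (2561/64 - 14)*(-8) = (1665/64)*(-8) = -1665/8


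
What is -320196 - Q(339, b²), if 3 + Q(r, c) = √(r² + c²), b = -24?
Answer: -320193 - 3*√49633 ≈ -3.2086e+5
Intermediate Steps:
Q(r, c) = -3 + √(c² + r²) (Q(r, c) = -3 + √(r² + c²) = -3 + √(c² + r²))
-320196 - Q(339, b²) = -320196 - (-3 + √(((-24)²)² + 339²)) = -320196 - (-3 + √(576² + 114921)) = -320196 - (-3 + √(331776 + 114921)) = -320196 - (-3 + √446697) = -320196 - (-3 + 3*√49633) = -320196 + (3 - 3*√49633) = -320193 - 3*√49633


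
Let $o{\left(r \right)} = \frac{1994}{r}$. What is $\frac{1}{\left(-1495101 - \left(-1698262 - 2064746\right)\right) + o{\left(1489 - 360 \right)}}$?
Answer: $\frac{1129}{2560468997} \approx 4.4093 \cdot 10^{-7}$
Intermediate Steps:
$\frac{1}{\left(-1495101 - \left(-1698262 - 2064746\right)\right) + o{\left(1489 - 360 \right)}} = \frac{1}{\left(-1495101 - \left(-1698262 - 2064746\right)\right) + \frac{1994}{1489 - 360}} = \frac{1}{\left(-1495101 - -3763008\right) + \frac{1994}{1129}} = \frac{1}{\left(-1495101 + 3763008\right) + 1994 \cdot \frac{1}{1129}} = \frac{1}{2267907 + \frac{1994}{1129}} = \frac{1}{\frac{2560468997}{1129}} = \frac{1129}{2560468997}$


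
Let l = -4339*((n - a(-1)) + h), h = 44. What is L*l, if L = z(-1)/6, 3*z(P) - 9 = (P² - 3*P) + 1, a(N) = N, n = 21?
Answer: -668206/3 ≈ -2.2274e+5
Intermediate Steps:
z(P) = 10/3 - P + P²/3 (z(P) = 3 + ((P² - 3*P) + 1)/3 = 3 + (1 + P² - 3*P)/3 = 3 + (⅓ - P + P²/3) = 10/3 - P + P²/3)
l = -286374 (l = -4339*((21 - 1*(-1)) + 44) = -4339*((21 + 1) + 44) = -4339*(22 + 44) = -4339*66 = -286374)
L = 7/9 (L = (10/3 - 1*(-1) + (⅓)*(-1)²)/6 = (10/3 + 1 + (⅓)*1)*(⅙) = (10/3 + 1 + ⅓)*(⅙) = (14/3)*(⅙) = 7/9 ≈ 0.77778)
L*l = (7/9)*(-286374) = -668206/3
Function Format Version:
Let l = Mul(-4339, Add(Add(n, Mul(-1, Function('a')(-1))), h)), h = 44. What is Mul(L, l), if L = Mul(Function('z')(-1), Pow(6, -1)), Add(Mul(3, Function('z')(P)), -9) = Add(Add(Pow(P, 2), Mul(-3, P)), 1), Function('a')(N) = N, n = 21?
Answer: Rational(-668206, 3) ≈ -2.2274e+5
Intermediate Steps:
Function('z')(P) = Add(Rational(10, 3), Mul(-1, P), Mul(Rational(1, 3), Pow(P, 2))) (Function('z')(P) = Add(3, Mul(Rational(1, 3), Add(Add(Pow(P, 2), Mul(-3, P)), 1))) = Add(3, Mul(Rational(1, 3), Add(1, Pow(P, 2), Mul(-3, P)))) = Add(3, Add(Rational(1, 3), Mul(-1, P), Mul(Rational(1, 3), Pow(P, 2)))) = Add(Rational(10, 3), Mul(-1, P), Mul(Rational(1, 3), Pow(P, 2))))
l = -286374 (l = Mul(-4339, Add(Add(21, Mul(-1, -1)), 44)) = Mul(-4339, Add(Add(21, 1), 44)) = Mul(-4339, Add(22, 44)) = Mul(-4339, 66) = -286374)
L = Rational(7, 9) (L = Mul(Add(Rational(10, 3), Mul(-1, -1), Mul(Rational(1, 3), Pow(-1, 2))), Pow(6, -1)) = Mul(Add(Rational(10, 3), 1, Mul(Rational(1, 3), 1)), Rational(1, 6)) = Mul(Add(Rational(10, 3), 1, Rational(1, 3)), Rational(1, 6)) = Mul(Rational(14, 3), Rational(1, 6)) = Rational(7, 9) ≈ 0.77778)
Mul(L, l) = Mul(Rational(7, 9), -286374) = Rational(-668206, 3)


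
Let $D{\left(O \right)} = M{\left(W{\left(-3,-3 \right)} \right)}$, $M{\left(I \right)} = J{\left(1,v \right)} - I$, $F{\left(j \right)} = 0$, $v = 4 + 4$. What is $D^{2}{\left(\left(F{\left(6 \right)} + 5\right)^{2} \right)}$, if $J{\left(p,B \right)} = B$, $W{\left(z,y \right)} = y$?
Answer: $121$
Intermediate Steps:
$v = 8$
$M{\left(I \right)} = 8 - I$
$D{\left(O \right)} = 11$ ($D{\left(O \right)} = 8 - -3 = 8 + 3 = 11$)
$D^{2}{\left(\left(F{\left(6 \right)} + 5\right)^{2} \right)} = 11^{2} = 121$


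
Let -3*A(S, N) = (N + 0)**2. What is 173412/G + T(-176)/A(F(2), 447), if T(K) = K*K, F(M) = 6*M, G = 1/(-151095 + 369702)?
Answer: 2524858260994676/66603 ≈ 3.7909e+10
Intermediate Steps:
G = 1/218607 ≈ 4.5744e-6
A(S, N) = -N**2/3 (A(S, N) = -(N + 0)**2/3 = -N**2/3)
T(K) = K**2
173412/G + T(-176)/A(F(2), 447) = 173412/(1/218607) + (-176)**2/((-1/3*447**2)) = 173412*218607 + 30976/((-1/3*199809)) = 37909077084 + 30976/(-66603) = 37909077084 + 30976*(-1/66603) = 37909077084 - 30976/66603 = 2524858260994676/66603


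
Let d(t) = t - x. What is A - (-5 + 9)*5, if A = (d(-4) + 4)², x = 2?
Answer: -16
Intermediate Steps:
d(t) = -2 + t (d(t) = t - 1*2 = t - 2 = -2 + t)
A = 4 (A = ((-2 - 4) + 4)² = (-6 + 4)² = (-2)² = 4)
A - (-5 + 9)*5 = 4 - (-5 + 9)*5 = 4 - 4*5 = 4 - 1*20 = 4 - 20 = -16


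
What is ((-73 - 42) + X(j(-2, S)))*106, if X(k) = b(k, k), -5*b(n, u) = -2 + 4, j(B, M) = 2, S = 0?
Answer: -61162/5 ≈ -12232.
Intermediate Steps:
b(n, u) = -⅖ (b(n, u) = -(-2 + 4)/5 = -⅕*2 = -⅖)
X(k) = -⅖
((-73 - 42) + X(j(-2, S)))*106 = ((-73 - 42) - ⅖)*106 = (-115 - ⅖)*106 = -577/5*106 = -61162/5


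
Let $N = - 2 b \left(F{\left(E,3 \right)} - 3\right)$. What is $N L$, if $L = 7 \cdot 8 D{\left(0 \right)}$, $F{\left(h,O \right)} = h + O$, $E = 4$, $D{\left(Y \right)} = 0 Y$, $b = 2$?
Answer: $0$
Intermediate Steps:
$D{\left(Y \right)} = 0$
$F{\left(h,O \right)} = O + h$
$N = -16$ ($N = \left(-2\right) 2 \left(\left(3 + 4\right) - 3\right) = - 4 \left(7 - 3\right) = \left(-4\right) 4 = -16$)
$L = 0$ ($L = 7 \cdot 8 \cdot 0 = 56 \cdot 0 = 0$)
$N L = \left(-16\right) 0 = 0$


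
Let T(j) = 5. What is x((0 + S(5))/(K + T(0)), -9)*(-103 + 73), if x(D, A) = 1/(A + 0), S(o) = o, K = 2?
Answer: 10/3 ≈ 3.3333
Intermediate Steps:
x(D, A) = 1/A
x((0 + S(5))/(K + T(0)), -9)*(-103 + 73) = (-103 + 73)/(-9) = -1/9*(-30) = 10/3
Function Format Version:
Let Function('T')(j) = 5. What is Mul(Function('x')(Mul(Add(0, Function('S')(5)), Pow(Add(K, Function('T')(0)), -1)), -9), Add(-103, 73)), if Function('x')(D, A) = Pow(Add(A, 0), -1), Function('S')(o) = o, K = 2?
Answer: Rational(10, 3) ≈ 3.3333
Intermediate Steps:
Function('x')(D, A) = Pow(A, -1)
Mul(Function('x')(Mul(Add(0, Function('S')(5)), Pow(Add(K, Function('T')(0)), -1)), -9), Add(-103, 73)) = Mul(Pow(-9, -1), Add(-103, 73)) = Mul(Rational(-1, 9), -30) = Rational(10, 3)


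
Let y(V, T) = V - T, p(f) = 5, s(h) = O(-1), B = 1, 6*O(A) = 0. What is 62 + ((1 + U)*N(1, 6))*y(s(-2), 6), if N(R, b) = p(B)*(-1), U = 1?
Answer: 122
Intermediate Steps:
O(A) = 0 (O(A) = (1/6)*0 = 0)
s(h) = 0
N(R, b) = -5 (N(R, b) = 5*(-1) = -5)
62 + ((1 + U)*N(1, 6))*y(s(-2), 6) = 62 + ((1 + 1)*(-5))*(0 - 1*6) = 62 + (2*(-5))*(0 - 6) = 62 - 10*(-6) = 62 + 60 = 122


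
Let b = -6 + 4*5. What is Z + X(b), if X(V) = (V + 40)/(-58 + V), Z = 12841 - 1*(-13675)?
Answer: 583325/22 ≈ 26515.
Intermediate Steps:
Z = 26516 (Z = 12841 + 13675 = 26516)
b = 14 (b = -6 + 20 = 14)
X(V) = (40 + V)/(-58 + V)
Z + X(b) = 26516 + (40 + 14)/(-58 + 14) = 26516 + 54/(-44) = 26516 - 1/44*54 = 26516 - 27/22 = 583325/22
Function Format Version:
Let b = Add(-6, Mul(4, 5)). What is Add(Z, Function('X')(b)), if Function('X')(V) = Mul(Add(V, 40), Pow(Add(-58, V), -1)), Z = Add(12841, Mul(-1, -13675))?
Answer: Rational(583325, 22) ≈ 26515.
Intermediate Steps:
Z = 26516 (Z = Add(12841, 13675) = 26516)
b = 14 (b = Add(-6, 20) = 14)
Function('X')(V) = Mul(Pow(Add(-58, V), -1), Add(40, V)) (Function('X')(V) = Mul(Add(40, V), Pow(Add(-58, V), -1)) = Mul(Pow(Add(-58, V), -1), Add(40, V)))
Add(Z, Function('X')(b)) = Add(26516, Mul(Pow(Add(-58, 14), -1), Add(40, 14))) = Add(26516, Mul(Pow(-44, -1), 54)) = Add(26516, Mul(Rational(-1, 44), 54)) = Add(26516, Rational(-27, 22)) = Rational(583325, 22)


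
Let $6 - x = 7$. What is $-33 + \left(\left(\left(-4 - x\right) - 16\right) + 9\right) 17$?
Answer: $-203$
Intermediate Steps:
$x = -1$ ($x = 6 - 7 = -1$)
$-33 + \left(\left(\left(-4 - x\right) - 16\right) + 9\right) 17 = -33 + \left(\left(\left(-4 - -1\right) - 16\right) + 9\right) 17 = -33 + \left(\left(\left(-4 + 1\right) - 16\right) + 9\right) 17 = -33 + \left(\left(-3 - 16\right) + 9\right) 17 = -33 + \left(-19 + 9\right) 17 = -33 - 170 = -203$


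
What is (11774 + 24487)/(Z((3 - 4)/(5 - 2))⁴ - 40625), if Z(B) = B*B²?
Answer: -19270582101/21589790624 ≈ -0.89258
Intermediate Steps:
Z(B) = B³
(11774 + 24487)/(Z((3 - 4)/(5 - 2))⁴ - 40625) = (11774 + 24487)/((((3 - 4)/(5 - 2))³)⁴ - 40625) = 36261/(((-1/3)³)⁴ - 40625) = 36261/(((-1*⅓)³)⁴ - 40625) = 36261/(((-⅓)³)⁴ - 40625) = 36261/((-1/27)⁴ - 40625) = 36261/(1/531441 - 40625) = 36261/(-21589790624/531441) = 36261*(-531441/21589790624) = -19270582101/21589790624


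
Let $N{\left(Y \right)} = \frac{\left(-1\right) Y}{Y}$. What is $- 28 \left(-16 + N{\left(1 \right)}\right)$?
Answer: $476$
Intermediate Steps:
$N{\left(Y \right)} = -1$
$- 28 \left(-16 + N{\left(1 \right)}\right) = - 28 \left(-16 - 1\right) = \left(-28\right) \left(-17\right) = 476$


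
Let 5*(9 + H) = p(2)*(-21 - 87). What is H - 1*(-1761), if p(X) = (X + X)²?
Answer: 7032/5 ≈ 1406.4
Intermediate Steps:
p(X) = 4*X² (p(X) = (2*X)² = 4*X²)
H = -1773/5 (H = -9 + ((4*2²)*(-21 - 87))/5 = -9 + ((4*4)*(-108))/5 = -9 + (16*(-108))/5 = -9 + (⅕)*(-1728) = -9 - 1728/5 = -1773/5 ≈ -354.60)
H - 1*(-1761) = -1773/5 - 1*(-1761) = -1773/5 + 1761 = 7032/5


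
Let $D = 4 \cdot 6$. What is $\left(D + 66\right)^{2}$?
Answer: $8100$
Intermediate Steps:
$D = 24$
$\left(D + 66\right)^{2} = \left(24 + 66\right)^{2} = 90^{2} = 8100$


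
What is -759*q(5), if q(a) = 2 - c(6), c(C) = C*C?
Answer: 25806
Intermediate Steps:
c(C) = C**2
q(a) = -34 (q(a) = 2 - 1*6**2 = 2 - 1*36 = 2 - 36 = -34)
-759*q(5) = -759*(-34) = 25806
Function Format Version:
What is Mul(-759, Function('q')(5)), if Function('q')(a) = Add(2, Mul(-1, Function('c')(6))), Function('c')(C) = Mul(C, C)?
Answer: 25806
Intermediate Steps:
Function('c')(C) = Pow(C, 2)
Function('q')(a) = -34 (Function('q')(a) = Add(2, Mul(-1, Pow(6, 2))) = Add(2, Mul(-1, 36)) = Add(2, -36) = -34)
Mul(-759, Function('q')(5)) = Mul(-759, -34) = 25806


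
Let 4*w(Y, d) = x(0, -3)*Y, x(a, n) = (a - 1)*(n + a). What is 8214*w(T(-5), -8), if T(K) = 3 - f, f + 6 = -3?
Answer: 73926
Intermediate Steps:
f = -9 (f = -6 - 3 = -9)
T(K) = 12 (T(K) = 3 - 1*(-9) = 3 + 9 = 12)
x(a, n) = (-1 + a)*(a + n)
w(Y, d) = 3*Y/4 (w(Y, d) = ((0² - 1*0 - 1*(-3) + 0*(-3))*Y)/4 = ((0 + 0 + 3 + 0)*Y)/4 = (3*Y)/4 = 3*Y/4)
8214*w(T(-5), -8) = 8214*((¾)*12) = 8214*9 = 73926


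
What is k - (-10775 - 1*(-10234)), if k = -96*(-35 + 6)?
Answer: 3325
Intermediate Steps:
k = 2784 (k = -96*(-29) = 2784)
k - (-10775 - 1*(-10234)) = 2784 - (-10775 - 1*(-10234)) = 2784 - (-10775 + 10234) = 2784 - 1*(-541) = 2784 + 541 = 3325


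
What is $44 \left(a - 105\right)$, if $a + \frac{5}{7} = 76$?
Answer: $- \frac{9152}{7} \approx -1307.4$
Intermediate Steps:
$a = \frac{527}{7}$ ($a = - \frac{5}{7} + 76 = \frac{527}{7} \approx 75.286$)
$44 \left(a - 105\right) = 44 \left(\frac{527}{7} - 105\right) = 44 \left(- \frac{208}{7}\right) = - \frac{9152}{7}$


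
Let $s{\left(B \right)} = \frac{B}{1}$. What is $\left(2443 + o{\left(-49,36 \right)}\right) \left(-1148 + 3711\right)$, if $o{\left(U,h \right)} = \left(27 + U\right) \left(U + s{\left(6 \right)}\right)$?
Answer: $8686007$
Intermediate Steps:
$s{\left(B \right)} = B$ ($s{\left(B \right)} = B 1 = B$)
$o{\left(U,h \right)} = \left(6 + U\right) \left(27 + U\right)$ ($o{\left(U,h \right)} = \left(27 + U\right) \left(U + 6\right) = \left(27 + U\right) \left(6 + U\right) = \left(6 + U\right) \left(27 + U\right)$)
$\left(2443 + o{\left(-49,36 \right)}\right) \left(-1148 + 3711\right) = \left(2443 + \left(162 + \left(-49\right)^{2} + 33 \left(-49\right)\right)\right) \left(-1148 + 3711\right) = \left(2443 + \left(162 + 2401 - 1617\right)\right) 2563 = \left(2443 + 946\right) 2563 = 3389 \cdot 2563 = 8686007$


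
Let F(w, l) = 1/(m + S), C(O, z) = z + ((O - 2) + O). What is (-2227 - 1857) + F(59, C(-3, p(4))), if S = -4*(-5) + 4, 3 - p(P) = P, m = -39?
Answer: -61261/15 ≈ -4084.1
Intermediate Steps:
p(P) = 3 - P
S = 24 (S = 20 + 4 = 24)
C(O, z) = -2 + z + 2*O (C(O, z) = z + ((-2 + O) + O) = z + (-2 + 2*O) = -2 + z + 2*O)
F(w, l) = -1/15 (F(w, l) = 1/(-39 + 24) = 1/(-15) = -1/15)
(-2227 - 1857) + F(59, C(-3, p(4))) = (-2227 - 1857) - 1/15 = -4084 - 1/15 = -61261/15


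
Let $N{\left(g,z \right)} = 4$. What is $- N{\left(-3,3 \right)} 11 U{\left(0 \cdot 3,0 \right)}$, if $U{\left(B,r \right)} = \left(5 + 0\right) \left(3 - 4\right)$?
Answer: $220$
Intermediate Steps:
$U{\left(B,r \right)} = -5$ ($U{\left(B,r \right)} = 5 \left(-1\right) = -5$)
$- N{\left(-3,3 \right)} 11 U{\left(0 \cdot 3,0 \right)} = - 4 \cdot 11 \left(-5\right) = - 44 \left(-5\right) = \left(-1\right) \left(-220\right) = 220$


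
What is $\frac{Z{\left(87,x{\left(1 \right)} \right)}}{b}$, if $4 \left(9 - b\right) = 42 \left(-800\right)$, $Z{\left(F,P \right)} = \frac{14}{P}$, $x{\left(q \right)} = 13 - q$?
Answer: $\frac{7}{50454} \approx 0.00013874$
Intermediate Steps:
$b = 8409$ ($b = 9 - \frac{42 \left(-800\right)}{4} = 9 - -8400 = 9 + 8400 = 8409$)
$\frac{Z{\left(87,x{\left(1 \right)} \right)}}{b} = \frac{14 \frac{1}{13 - 1}}{8409} = \frac{14}{13 - 1} \cdot \frac{1}{8409} = \frac{14}{12} \cdot \frac{1}{8409} = 14 \cdot \frac{1}{12} \cdot \frac{1}{8409} = \frac{7}{6} \cdot \frac{1}{8409} = \frac{7}{50454}$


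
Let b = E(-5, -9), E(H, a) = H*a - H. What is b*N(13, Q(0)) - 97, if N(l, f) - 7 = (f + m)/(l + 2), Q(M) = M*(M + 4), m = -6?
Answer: 233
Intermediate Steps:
Q(M) = M*(4 + M)
E(H, a) = -H + H*a
N(l, f) = 7 + (-6 + f)/(2 + l) (N(l, f) = 7 + (f - 6)/(l + 2) = 7 + (-6 + f)/(2 + l))
b = 50 (b = -5*(-1 - 9) = -5*(-10) = 50)
b*N(13, Q(0)) - 97 = 50*((8 + 0*(4 + 0) + 7*13)/(2 + 13)) - 97 = 50*((8 + 0*4 + 91)/15) - 97 = 50*((8 + 0 + 91)/15) - 97 = 50*((1/15)*99) - 97 = 50*(33/5) - 97 = 330 - 97 = 233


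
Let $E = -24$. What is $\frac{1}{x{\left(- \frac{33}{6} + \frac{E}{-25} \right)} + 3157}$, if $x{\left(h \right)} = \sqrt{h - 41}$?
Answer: $\frac{14350}{45303157} - \frac{15 i \sqrt{506}}{498334727} \approx 0.00031675 - 6.7709 \cdot 10^{-7} i$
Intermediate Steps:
$x{\left(h \right)} = \sqrt{-41 + h}$
$\frac{1}{x{\left(- \frac{33}{6} + \frac{E}{-25} \right)} + 3157} = \frac{1}{\sqrt{-41 - \left(- \frac{24}{25} + \frac{11}{2}\right)} + 3157} = \frac{1}{\sqrt{-41 - \frac{227}{50}} + 3157} = \frac{1}{\sqrt{- \frac{2277}{50}} + 3157} = \frac{1}{\frac{3 i \sqrt{506}}{10} + 3157} = \frac{1}{3157 + \frac{3 i \sqrt{506}}{10}}$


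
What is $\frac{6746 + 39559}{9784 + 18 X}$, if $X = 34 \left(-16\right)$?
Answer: $- \frac{46305}{8} \approx -5788.1$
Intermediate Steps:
$X = -544$
$\frac{6746 + 39559}{9784 + 18 X} = \frac{6746 + 39559}{9784 + 18 \left(-544\right)} = \frac{46305}{9784 - 9792} = \frac{46305}{-8} = 46305 \left(- \frac{1}{8}\right) = - \frac{46305}{8}$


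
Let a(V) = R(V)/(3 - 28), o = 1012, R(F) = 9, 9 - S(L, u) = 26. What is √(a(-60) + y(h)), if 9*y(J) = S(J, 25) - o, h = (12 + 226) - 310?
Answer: I*√25806/15 ≈ 10.71*I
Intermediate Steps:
S(L, u) = -17 (S(L, u) = 9 - 1*26 = 9 - 26 = -17)
h = -72 (h = 238 - 310 = -72)
y(J) = -343/3 (y(J) = (-17 - 1*1012)/9 = (-17 - 1012)/9 = (⅑)*(-1029) = -343/3)
a(V) = -9/25 (a(V) = 9/(3 - 28) = 9/(-25) = 9*(-1/25) = -9/25)
√(a(-60) + y(h)) = √(-9/25 - 343/3) = √(-8602/75) = I*√25806/15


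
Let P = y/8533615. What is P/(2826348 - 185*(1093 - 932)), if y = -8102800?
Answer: -1620560/4772958393049 ≈ -3.3953e-7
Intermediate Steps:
P = -1620560/1706723 (P = -8102800/8533615 = -8102800*1/8533615 = -1620560/1706723 ≈ -0.94952)
P/(2826348 - 185*(1093 - 932)) = -1620560/(1706723*(2826348 - 185*(1093 - 932))) = -1620560/(1706723*(2826348 - 185*161)) = -1620560/(1706723*(2826348 - 29785)) = -1620560/1706723/2796563 = -1620560/1706723*1/2796563 = -1620560/4772958393049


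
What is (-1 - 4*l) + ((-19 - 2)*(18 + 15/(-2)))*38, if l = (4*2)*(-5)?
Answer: -8220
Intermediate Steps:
l = -40 (l = 8*(-5) = -40)
(-1 - 4*l) + ((-19 - 2)*(18 + 15/(-2)))*38 = (-1 - 4*(-40)) + ((-19 - 2)*(18 + 15/(-2)))*38 = (-1 + 160) - 21*(18 + 15*(-½))*38 = 159 - 21*(18 - 15/2)*38 = 159 - 21*21/2*38 = 159 - 441/2*38 = 159 - 8379 = -8220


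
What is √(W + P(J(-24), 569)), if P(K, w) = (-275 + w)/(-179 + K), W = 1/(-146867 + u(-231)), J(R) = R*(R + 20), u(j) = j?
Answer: I*√10775655839570/1744162 ≈ 1.8821*I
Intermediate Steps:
J(R) = R*(20 + R)
W = -1/147098 (W = 1/(-146867 - 231) = 1/(-147098) = -1/147098 ≈ -6.7982e-6)
P(K, w) = (-275 + w)/(-179 + K)
√(W + P(J(-24), 569)) = √(-1/147098 + (-275 + 569)/(-179 - 24*(20 - 24))) = √(-1/147098 + 294/(-179 - 24*(-4))) = √(-1/147098 + 294/(-179 + 96)) = √(-1/147098 + 294/(-83)) = √(-1/147098 - 1/83*294) = √(-1/147098 - 294/83) = √(-43246895/12209134) = I*√10775655839570/1744162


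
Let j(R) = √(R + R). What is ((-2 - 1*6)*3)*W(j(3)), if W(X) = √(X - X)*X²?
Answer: 0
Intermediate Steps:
j(R) = √2*√R (j(R) = √(2*R) = √2*√R)
W(X) = 0 (W(X) = √0*X² = 0*X² = 0)
((-2 - 1*6)*3)*W(j(3)) = ((-2 - 1*6)*3)*0 = ((-2 - 6)*3)*0 = -8*3*0 = -24*0 = 0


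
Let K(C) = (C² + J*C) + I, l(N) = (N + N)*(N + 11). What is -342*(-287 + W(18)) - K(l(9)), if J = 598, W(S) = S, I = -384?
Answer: -252498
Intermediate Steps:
l(N) = 2*N*(11 + N) (l(N) = (2*N)*(11 + N) = 2*N*(11 + N))
K(C) = -384 + C² + 598*C (K(C) = (C² + 598*C) - 384 = -384 + C² + 598*C)
-342*(-287 + W(18)) - K(l(9)) = -342*(-287 + 18) - (-384 + (2*9*(11 + 9))² + 598*(2*9*(11 + 9))) = -342*(-269) - (-384 + (2*9*20)² + 598*(2*9*20)) = 91998 - (-384 + 360² + 598*360) = 91998 - (-384 + 129600 + 215280) = 91998 - 1*344496 = 91998 - 344496 = -252498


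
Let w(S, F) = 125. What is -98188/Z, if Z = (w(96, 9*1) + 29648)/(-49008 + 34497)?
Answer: 1424806068/29773 ≈ 47856.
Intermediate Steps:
Z = -29773/14511 (Z = (125 + 29648)/(-49008 + 34497) = 29773/(-14511) = 29773*(-1/14511) = -29773/14511 ≈ -2.0518)
-98188/Z = -98188/(-29773/14511) = -98188*(-14511/29773) = 1424806068/29773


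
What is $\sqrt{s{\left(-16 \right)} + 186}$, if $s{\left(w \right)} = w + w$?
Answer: $\sqrt{154} \approx 12.41$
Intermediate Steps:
$s{\left(w \right)} = 2 w$
$\sqrt{s{\left(-16 \right)} + 186} = \sqrt{2 \left(-16\right) + 186} = \sqrt{-32 + 186} = \sqrt{154}$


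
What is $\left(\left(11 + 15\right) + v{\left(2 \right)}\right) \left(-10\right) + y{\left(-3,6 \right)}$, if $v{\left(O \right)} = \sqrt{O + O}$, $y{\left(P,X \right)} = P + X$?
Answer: $-277$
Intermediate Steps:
$v{\left(O \right)} = \sqrt{2} \sqrt{O}$ ($v{\left(O \right)} = \sqrt{2 O} = \sqrt{2} \sqrt{O}$)
$\left(\left(11 + 15\right) + v{\left(2 \right)}\right) \left(-10\right) + y{\left(-3,6 \right)} = \left(\left(11 + 15\right) + \sqrt{2} \sqrt{2}\right) \left(-10\right) + \left(-3 + 6\right) = \left(26 + 2\right) \left(-10\right) + 3 = 28 \left(-10\right) + 3 = -280 + 3 = -277$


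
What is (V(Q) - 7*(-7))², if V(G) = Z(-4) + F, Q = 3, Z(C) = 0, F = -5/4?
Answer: 36481/16 ≈ 2280.1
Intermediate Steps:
F = -5/4 (F = -5*¼ = -5/4 ≈ -1.2500)
V(G) = -5/4 (V(G) = 0 - 5/4 = -5/4)
(V(Q) - 7*(-7))² = (-5/4 - 7*(-7))² = (-5/4 + 49)² = (191/4)² = 36481/16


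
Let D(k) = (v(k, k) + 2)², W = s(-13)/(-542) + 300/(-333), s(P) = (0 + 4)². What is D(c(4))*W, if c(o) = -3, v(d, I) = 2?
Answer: -447808/30081 ≈ -14.887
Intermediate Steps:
s(P) = 16 (s(P) = 4² = 16)
W = -27988/30081 (W = 16/(-542) + 300/(-333) = 16*(-1/542) + 300*(-1/333) = -8/271 - 100/111 = -27988/30081 ≈ -0.93042)
D(k) = 16 (D(k) = (2 + 2)² = 4² = 16)
D(c(4))*W = 16*(-27988/30081) = -447808/30081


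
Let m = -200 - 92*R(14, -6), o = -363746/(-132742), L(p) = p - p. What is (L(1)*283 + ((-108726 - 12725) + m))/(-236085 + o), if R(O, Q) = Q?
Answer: 8037461729/15669015662 ≈ 0.51295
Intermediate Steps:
L(p) = 0
o = 181873/66371 (o = -363746*(-1/132742) = 181873/66371 ≈ 2.7402)
m = 352 (m = -200 - 92*(-6) = -200 + 552 = 352)
(L(1)*283 + ((-108726 - 12725) + m))/(-236085 + o) = (0*283 + ((-108726 - 12725) + 352))/(-236085 + 181873/66371) = (0 + (-121451 + 352))/(-15669015662/66371) = (0 - 121099)*(-66371/15669015662) = -121099*(-66371/15669015662) = 8037461729/15669015662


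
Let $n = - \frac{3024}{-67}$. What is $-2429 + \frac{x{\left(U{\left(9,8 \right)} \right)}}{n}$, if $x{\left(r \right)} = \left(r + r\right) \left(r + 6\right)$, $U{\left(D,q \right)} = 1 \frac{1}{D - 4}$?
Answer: $- \frac{91814123}{37800} \approx -2428.9$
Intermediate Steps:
$U{\left(D,q \right)} = \frac{1}{-4 + D}$ ($U{\left(D,q \right)} = 1 \frac{1}{-4 + D} = \frac{1}{-4 + D}$)
$x{\left(r \right)} = 2 r \left(6 + r\right)$
$n = \frac{3024}{67}$ ($n = \left(-3024\right) \left(- \frac{1}{67}\right) = \frac{3024}{67} \approx 45.134$)
$-2429 + \frac{x{\left(U{\left(9,8 \right)} \right)}}{n} = -2429 + \frac{2 \frac{1}{-4 + 9} \left(6 + \frac{1}{-4 + 9}\right)}{\frac{3024}{67}} = -2429 + \frac{2 \left(6 + \frac{1}{5}\right)}{5} \cdot \frac{67}{3024} = -2429 + 2 \cdot \frac{1}{5} \left(6 + \frac{1}{5}\right) \frac{67}{3024} = -2429 + 2 \cdot \frac{1}{5} \cdot \frac{31}{5} \cdot \frac{67}{3024} = -2429 + \frac{62}{25} \cdot \frac{67}{3024} = -2429 + \frac{2077}{37800} = - \frac{91814123}{37800}$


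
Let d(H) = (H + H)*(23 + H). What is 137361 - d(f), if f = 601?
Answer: -612687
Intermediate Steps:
d(H) = 2*H*(23 + H) (d(H) = (2*H)*(23 + H) = 2*H*(23 + H))
137361 - d(f) = 137361 - 2*601*(23 + 601) = 137361 - 2*601*624 = 137361 - 1*750048 = 137361 - 750048 = -612687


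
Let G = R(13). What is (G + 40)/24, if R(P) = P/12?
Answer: 493/288 ≈ 1.7118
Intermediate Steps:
R(P) = P/12 (R(P) = P*(1/12) = P/12)
G = 13/12 (G = (1/12)*13 = 13/12 ≈ 1.0833)
(G + 40)/24 = (13/12 + 40)/24 = (1/24)*(493/12) = 493/288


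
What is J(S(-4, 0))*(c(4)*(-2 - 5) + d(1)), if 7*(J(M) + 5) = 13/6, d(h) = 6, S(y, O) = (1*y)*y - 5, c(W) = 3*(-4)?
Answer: -2955/7 ≈ -422.14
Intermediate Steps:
c(W) = -12
S(y, O) = -5 + y² (S(y, O) = y*y - 5 = y² - 5 = -5 + y²)
J(M) = -197/42 (J(M) = -5 + (13/6)/7 = -5 + (13*(⅙))/7 = -5 + (⅐)*(13/6) = -5 + 13/42 = -197/42)
J(S(-4, 0))*(c(4)*(-2 - 5) + d(1)) = -197*(-12*(-2 - 5) + 6)/42 = -197*(-12*(-7) + 6)/42 = -197*(84 + 6)/42 = -197/42*90 = -2955/7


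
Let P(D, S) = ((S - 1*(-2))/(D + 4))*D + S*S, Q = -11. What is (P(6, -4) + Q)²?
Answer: 361/25 ≈ 14.440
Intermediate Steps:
P(D, S) = S² + D*(2 + S)/(4 + D) (P(D, S) = ((S + 2)/(4 + D))*D + S² = ((2 + S)/(4 + D))*D + S² = D*(2 + S)/(4 + D) + S² = S² + D*(2 + S)/(4 + D))
(P(6, -4) + Q)² = ((2*6 + 4*(-4)² + 6*(-4) + 6*(-4)²)/(4 + 6) - 11)² = ((12 + 4*16 - 24 + 6*16)/10 - 11)² = ((12 + 64 - 24 + 96)/10 - 11)² = ((⅒)*148 - 11)² = (74/5 - 11)² = (19/5)² = 361/25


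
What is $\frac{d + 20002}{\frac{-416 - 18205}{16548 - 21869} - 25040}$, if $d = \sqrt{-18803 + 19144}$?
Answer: $- \frac{106430642}{133219219} - \frac{5321 \sqrt{341}}{133219219} \approx -0.79965$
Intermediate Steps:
$d = \sqrt{341} \approx 18.466$
$\frac{d + 20002}{\frac{-416 - 18205}{16548 - 21869} - 25040} = \frac{\sqrt{341} + 20002}{\frac{-416 - 18205}{16548 - 21869} - 25040} = \frac{20002 + \sqrt{341}}{- \frac{18621}{-5321} - 25040} = \frac{20002 + \sqrt{341}}{\left(-18621\right) \left(- \frac{1}{5321}\right) - 25040} = \frac{20002 + \sqrt{341}}{\frac{18621}{5321} - 25040} = \frac{20002 + \sqrt{341}}{- \frac{133219219}{5321}} = \left(20002 + \sqrt{341}\right) \left(- \frac{5321}{133219219}\right) = - \frac{106430642}{133219219} - \frac{5321 \sqrt{341}}{133219219}$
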